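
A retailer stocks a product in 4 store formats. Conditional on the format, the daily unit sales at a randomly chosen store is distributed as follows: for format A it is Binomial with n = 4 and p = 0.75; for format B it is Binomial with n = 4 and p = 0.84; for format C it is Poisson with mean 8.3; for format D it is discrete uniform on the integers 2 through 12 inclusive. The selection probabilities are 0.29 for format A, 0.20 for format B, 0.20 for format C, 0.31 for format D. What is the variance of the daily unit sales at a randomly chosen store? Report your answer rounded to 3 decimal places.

10.063

Per component, A: μ=3, E[X²]=9.75; B: μ=3.36, E[X²]=11.8272; C: μ=8.3, E[X²]=77.19; D: μ=7, E[X²]=59.
E[X] = 0.29·3 + 0.2·3.36 + 0.2·8.3 + 0.31·7 = 5.372.
E[X²] = 0.29·9.75 + 0.2·11.8272 + 0.2·77.19 + 0.31·59 = 38.9209.
Var(X) = E[X²] − (E[X])² = 38.9209 − 28.8584 = 10.0626.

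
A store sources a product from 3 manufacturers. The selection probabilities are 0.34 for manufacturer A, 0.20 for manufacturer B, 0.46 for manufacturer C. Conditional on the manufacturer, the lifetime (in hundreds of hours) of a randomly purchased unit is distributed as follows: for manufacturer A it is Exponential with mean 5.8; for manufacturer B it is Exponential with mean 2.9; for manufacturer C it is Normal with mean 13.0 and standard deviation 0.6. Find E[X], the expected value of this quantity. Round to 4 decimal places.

8.5320

Component means — A: 5.8; B: 2.9; C: 13.
E[X] = 0.34·5.8 + 0.2·2.9 + 0.46·13 = 8.532.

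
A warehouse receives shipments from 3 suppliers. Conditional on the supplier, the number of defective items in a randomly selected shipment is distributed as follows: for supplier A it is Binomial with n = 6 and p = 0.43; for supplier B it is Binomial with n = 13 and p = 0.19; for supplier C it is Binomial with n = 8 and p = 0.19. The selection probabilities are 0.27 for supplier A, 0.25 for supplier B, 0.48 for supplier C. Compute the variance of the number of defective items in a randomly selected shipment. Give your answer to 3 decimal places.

1.743

Per component, A: μ=2.58, E[X²]=8.127; B: μ=2.47, E[X²]=8.1016; C: μ=1.52, E[X²]=3.5416.
E[X] = 0.27·2.58 + 0.25·2.47 + 0.48·1.52 = 2.0437.
E[X²] = 0.27·8.127 + 0.25·8.1016 + 0.48·3.5416 = 5.91966.
Var(X) = E[X²] − (E[X])² = 5.91966 − 4.17671 = 1.74295.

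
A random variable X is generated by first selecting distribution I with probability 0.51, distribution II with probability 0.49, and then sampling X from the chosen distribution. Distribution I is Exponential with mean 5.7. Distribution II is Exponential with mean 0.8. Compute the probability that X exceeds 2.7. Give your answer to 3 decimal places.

0.334

Conditional on each component, P(X > 2.7): I: 0.622704; II: 0.0342181.
By total probability, P(X > 2.7) = 0.51·0.622704 + 0.49·0.0342181 = 0.334346.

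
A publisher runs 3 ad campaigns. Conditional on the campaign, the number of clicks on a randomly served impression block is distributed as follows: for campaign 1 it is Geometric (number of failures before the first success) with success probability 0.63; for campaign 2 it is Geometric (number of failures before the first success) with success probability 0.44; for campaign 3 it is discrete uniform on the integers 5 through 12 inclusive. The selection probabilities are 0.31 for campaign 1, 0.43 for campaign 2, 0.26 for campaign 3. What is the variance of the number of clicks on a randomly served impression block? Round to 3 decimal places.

13.847

Per component, 1: μ=0.587302, E[X²]=1.27715; 2: μ=1.27273, E[X²]=4.5124; 3: μ=8.5, E[X²]=77.5.
E[X] = 0.31·0.587302 + 0.43·1.27273 + 0.26·8.5 = 2.93934.
E[X²] = 0.31·1.27715 + 0.43·4.5124 + 0.26·77.5 = 22.4862.
Var(X) = E[X²] − (E[X])² = 22.4862 − 8.6397 = 13.8465.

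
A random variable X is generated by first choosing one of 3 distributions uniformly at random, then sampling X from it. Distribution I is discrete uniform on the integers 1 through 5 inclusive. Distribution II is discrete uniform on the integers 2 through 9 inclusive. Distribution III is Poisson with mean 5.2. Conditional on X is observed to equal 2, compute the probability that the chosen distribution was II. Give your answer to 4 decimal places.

Likelihoods P(X=2 | ·): I: 0.2; II: 0.125; III: 0.074584.
Posterior ∝ prior × likelihood. Numerator for II: 0.333333·0.125 = 0.0416667.
Normalizing constant: 0.333333·0.2 + 0.333333·0.125 + 0.333333·0.074584 = 0.133195.
P(II | observation) = 0.0416667 / 0.133195 = 0.312825.

0.3128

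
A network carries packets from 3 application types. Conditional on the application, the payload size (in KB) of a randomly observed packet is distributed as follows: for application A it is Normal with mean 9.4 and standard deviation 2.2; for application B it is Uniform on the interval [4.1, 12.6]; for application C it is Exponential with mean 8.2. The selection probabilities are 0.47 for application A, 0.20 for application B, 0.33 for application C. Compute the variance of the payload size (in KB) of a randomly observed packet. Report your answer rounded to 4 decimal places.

Per component, A: μ=9.4, E[X²]=93.2; B: μ=8.35, E[X²]=75.7433; C: μ=8.2, E[X²]=134.48.
E[X] = 0.47·9.4 + 0.2·8.35 + 0.33·8.2 = 8.794.
E[X²] = 0.47·93.2 + 0.2·75.7433 + 0.33·134.48 = 103.331.
Var(X) = E[X²] − (E[X])² = 103.331 − 77.3344 = 25.9966.

25.9966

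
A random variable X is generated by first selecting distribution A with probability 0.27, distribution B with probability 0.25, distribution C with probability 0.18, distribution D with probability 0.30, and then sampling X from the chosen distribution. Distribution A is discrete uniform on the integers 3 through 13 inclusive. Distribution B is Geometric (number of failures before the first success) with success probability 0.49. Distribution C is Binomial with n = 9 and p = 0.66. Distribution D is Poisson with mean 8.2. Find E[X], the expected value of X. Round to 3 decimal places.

5.949

Component means — A: 8; B: 1.04082; C: 5.94; D: 8.2.
E[X] = 0.27·8 + 0.25·1.04082 + 0.18·5.94 + 0.3·8.2 = 5.9494.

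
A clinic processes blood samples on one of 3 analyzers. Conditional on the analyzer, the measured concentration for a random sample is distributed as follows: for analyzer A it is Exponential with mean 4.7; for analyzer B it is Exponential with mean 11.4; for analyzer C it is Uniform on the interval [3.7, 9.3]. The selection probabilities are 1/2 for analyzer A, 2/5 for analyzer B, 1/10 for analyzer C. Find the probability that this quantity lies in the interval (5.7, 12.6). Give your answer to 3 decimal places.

0.289

Conditional on each analyzer, P(5.7 < X < 12.6): A: 0.228869; B: 0.275407; C: 0.642857.
By total probability, P(5.7 < X < 12.6) = 0.5·0.228869 + 0.4·0.275407 + 0.1·0.642857 = 0.288883.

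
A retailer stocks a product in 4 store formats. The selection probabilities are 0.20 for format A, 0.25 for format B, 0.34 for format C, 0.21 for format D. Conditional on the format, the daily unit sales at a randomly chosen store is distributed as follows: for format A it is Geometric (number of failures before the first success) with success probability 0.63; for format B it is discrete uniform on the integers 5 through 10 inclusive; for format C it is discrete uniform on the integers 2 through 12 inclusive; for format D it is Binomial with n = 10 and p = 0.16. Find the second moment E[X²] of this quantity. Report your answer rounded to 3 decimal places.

35.927

For each component E[X²] = Var + (mean)², giving A: 1.27715; B: 59.1667; C: 59; D: 3.904.
Overall E[X²] = 0.2·1.27715 + 0.25·59.1667 + 0.34·59 + 0.21·3.904 = 35.9269.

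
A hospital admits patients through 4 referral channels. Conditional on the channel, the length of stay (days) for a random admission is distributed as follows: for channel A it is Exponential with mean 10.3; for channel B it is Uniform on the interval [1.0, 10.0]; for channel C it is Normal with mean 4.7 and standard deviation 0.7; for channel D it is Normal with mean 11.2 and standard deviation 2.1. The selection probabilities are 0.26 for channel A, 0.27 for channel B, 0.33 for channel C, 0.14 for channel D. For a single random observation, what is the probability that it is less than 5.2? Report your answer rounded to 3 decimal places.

0.481

Conditional on each channel, P(X < 5.2): A: 0.396407; B: 0.466667; C: 0.762475; D: 0.00213737.
By total probability, P(X < 5.2) = 0.26·0.396407 + 0.27·0.466667 + 0.33·0.762475 + 0.14·0.00213737 = 0.480982.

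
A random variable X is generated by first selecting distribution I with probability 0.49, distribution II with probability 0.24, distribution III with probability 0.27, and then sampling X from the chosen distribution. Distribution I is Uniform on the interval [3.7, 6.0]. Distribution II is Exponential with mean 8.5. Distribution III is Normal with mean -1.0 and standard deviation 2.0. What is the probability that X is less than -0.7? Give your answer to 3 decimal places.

0.151

Conditional on each component, P(X < -0.7): I: 0; II: 0; III: 0.559618.
By total probability, P(X < -0.7) = 0.49·0 + 0.24·0 + 0.27·0.559618 = 0.151097.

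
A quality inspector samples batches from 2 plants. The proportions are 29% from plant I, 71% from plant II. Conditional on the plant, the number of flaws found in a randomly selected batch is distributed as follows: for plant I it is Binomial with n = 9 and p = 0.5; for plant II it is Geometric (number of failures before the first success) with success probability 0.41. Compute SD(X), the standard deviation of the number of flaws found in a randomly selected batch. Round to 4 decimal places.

Per component, I: μ=4.5, E[X²]=22.5; II: μ=1.43902, E[X²]=5.58061.
E[X] = 0.29·4.5 + 0.71·1.43902 = 2.32671.
E[X²] = 0.29·22.5 + 0.71·5.58061 = 10.4872.
Var(X) = E[X²] − (E[X])² = 10.4872 − 5.41357 = 5.07366.
SD(X) = √5.07366 = 2.25248.

2.2525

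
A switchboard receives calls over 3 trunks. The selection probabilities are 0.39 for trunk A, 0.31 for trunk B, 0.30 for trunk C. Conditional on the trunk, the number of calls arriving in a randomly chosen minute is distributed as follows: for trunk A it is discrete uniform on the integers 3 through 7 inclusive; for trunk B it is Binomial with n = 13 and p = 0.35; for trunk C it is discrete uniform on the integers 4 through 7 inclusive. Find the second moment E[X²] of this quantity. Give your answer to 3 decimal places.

27.315

For each component E[X²] = Var + (mean)², giving A: 27; B: 23.66; C: 31.5.
Overall E[X²] = 0.39·27 + 0.31·23.66 + 0.3·31.5 = 27.3146.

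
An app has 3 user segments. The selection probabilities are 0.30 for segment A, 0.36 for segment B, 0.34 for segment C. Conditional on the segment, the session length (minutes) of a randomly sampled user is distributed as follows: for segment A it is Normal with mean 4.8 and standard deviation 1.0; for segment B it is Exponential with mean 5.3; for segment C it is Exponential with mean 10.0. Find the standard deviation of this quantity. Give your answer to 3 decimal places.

Per component, A: μ=4.8, E[X²]=24.04; B: μ=5.3, E[X²]=56.18; C: μ=10, E[X²]=200.
E[X] = 0.3·4.8 + 0.36·5.3 + 0.34·10 = 6.748.
E[X²] = 0.3·24.04 + 0.36·56.18 + 0.34·200 = 95.4368.
Var(X) = E[X²] − (E[X])² = 95.4368 − 45.5355 = 49.9013.
SD(X) = √49.9013 = 7.06408.

7.064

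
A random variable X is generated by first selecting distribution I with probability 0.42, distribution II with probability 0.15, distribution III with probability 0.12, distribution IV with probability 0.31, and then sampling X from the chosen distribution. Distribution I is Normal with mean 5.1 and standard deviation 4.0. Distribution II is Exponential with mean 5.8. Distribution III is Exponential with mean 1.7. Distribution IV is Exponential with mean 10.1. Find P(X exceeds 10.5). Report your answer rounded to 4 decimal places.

0.1716

Conditional on each component, P(X > 10.5): I: 0.088508; II: 0.163598; III: 0.00207775; IV: 0.353595.
By total probability, P(X > 10.5) = 0.42·0.088508 + 0.15·0.163598 + 0.12·0.00207775 + 0.31·0.353595 = 0.171577.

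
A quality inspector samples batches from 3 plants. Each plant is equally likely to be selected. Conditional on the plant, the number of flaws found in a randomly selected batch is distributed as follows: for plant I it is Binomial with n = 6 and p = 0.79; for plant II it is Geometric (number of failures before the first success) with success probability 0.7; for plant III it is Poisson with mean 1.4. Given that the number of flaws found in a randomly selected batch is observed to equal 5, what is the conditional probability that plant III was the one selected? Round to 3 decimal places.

Likelihoods P(X=5 | ·): I: 0.387709; II: 0.001701; III: 0.0110521.
Posterior ∝ prior × likelihood. Numerator for III: 0.333333·0.0110521 = 0.00368405.
Normalizing constant: 0.333333·0.387709 + 0.333333·0.001701 + 0.333333·0.0110521 = 0.133487.
P(III | observation) = 0.00368405 / 0.133487 = 0.0275985.

0.028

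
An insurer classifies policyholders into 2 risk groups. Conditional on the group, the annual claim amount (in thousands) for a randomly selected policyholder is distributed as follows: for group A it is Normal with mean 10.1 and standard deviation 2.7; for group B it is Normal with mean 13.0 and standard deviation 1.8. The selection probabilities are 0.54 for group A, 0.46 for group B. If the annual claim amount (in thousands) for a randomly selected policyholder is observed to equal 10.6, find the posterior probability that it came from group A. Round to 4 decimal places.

0.6517

Likelihoods f(10.6 | ·): A: 0.145244; B: 0.0911167.
Posterior ∝ prior × likelihood. Numerator for A: 0.54·0.145244 = 0.078432.
Normalizing constant: 0.54·0.145244 + 0.46·0.0911167 = 0.120346.
P(A | observation) = 0.078432 / 0.120346 = 0.651723.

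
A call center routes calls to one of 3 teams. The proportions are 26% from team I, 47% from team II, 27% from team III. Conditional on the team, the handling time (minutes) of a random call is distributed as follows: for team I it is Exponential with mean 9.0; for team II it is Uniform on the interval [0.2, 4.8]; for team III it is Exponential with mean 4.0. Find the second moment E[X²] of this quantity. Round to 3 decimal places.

For each component E[X²] = Var + (mean)², giving I: 162; II: 8.01333; III: 32.
Overall E[X²] = 0.26·162 + 0.47·8.01333 + 0.27·32 = 54.5263.

54.526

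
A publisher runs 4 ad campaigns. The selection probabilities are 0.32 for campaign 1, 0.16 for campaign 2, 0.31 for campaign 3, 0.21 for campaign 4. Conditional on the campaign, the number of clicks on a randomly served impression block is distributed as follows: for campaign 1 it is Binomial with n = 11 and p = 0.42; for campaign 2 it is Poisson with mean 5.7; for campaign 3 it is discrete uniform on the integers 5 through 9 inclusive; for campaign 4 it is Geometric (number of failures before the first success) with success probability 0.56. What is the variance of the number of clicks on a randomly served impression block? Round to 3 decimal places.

7.703

Per component, 1: μ=4.62, E[X²]=24.024; 2: μ=5.7, E[X²]=38.19; 3: μ=7, E[X²]=51; 4: μ=0.785714, E[X²]=2.02041.
E[X] = 0.32·4.62 + 0.16·5.7 + 0.31·7 + 0.21·0.785714 = 4.7254.
E[X²] = 0.32·24.024 + 0.16·38.19 + 0.31·51 + 0.21·2.02041 = 30.0324.
Var(X) = E[X²] − (E[X])² = 30.0324 − 22.3294 = 7.70296.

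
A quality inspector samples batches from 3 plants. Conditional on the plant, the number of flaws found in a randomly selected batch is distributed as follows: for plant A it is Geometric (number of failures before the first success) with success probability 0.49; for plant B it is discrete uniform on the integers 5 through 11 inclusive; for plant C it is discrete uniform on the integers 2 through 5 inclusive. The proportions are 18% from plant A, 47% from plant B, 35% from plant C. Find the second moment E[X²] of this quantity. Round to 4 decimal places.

For each component E[X²] = Var + (mean)², giving A: 3.20741; B: 68; C: 13.5.
Overall E[X²] = 0.18·3.20741 + 0.47·68 + 0.35·13.5 = 37.2623.

37.2623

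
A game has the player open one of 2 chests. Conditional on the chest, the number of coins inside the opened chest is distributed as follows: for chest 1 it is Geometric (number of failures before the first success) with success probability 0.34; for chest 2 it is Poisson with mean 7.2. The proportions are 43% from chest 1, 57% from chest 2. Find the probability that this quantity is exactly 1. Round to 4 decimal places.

0.0996

Conditional on each chest, P(X = 1): 1: 0.2244; 2: 0.00537542.
By total probability, P(X = 1) = 0.43·0.2244 + 0.57·0.00537542 = 0.099556.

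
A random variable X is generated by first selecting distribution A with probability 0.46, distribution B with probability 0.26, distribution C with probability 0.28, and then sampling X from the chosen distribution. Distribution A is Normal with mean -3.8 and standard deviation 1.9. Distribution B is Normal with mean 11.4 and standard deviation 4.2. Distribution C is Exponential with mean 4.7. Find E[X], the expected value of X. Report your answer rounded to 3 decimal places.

Component means — A: -3.8; B: 11.4; C: 4.7.
E[X] = 0.46·-3.8 + 0.26·11.4 + 0.28·4.7 = 2.532.

2.532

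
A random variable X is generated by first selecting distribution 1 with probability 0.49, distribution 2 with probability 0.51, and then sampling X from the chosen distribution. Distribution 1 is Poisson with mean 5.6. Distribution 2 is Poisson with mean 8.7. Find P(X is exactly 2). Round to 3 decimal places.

Conditional on each component, P(X = 2): 1: 0.0579825; 2: 0.00630444.
By total probability, P(X = 2) = 0.49·0.0579825 + 0.51·0.00630444 = 0.0316267.

0.032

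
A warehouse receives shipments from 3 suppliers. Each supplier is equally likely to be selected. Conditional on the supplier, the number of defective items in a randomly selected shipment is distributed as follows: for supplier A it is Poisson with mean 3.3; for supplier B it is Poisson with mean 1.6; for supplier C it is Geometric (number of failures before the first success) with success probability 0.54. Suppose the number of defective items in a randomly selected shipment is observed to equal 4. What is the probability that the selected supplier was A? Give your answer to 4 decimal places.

Likelihoods P(X=4 | ·): A: 0.182252; B: 0.0551312; C: 0.0241783.
Posterior ∝ prior × likelihood. Numerator for A: 0.333333·0.182252 = 0.0607507.
Normalizing constant: 0.333333·0.182252 + 0.333333·0.0551312 + 0.333333·0.0241783 = 0.0871872.
P(A | observation) = 0.0607507 / 0.0871872 = 0.696785.

0.6968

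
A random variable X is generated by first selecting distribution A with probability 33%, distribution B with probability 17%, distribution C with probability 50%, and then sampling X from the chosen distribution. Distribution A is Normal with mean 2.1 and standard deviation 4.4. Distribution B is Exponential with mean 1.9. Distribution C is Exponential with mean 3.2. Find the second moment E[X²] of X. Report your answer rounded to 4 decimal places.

For each component E[X²] = Var + (mean)², giving A: 23.77; B: 7.22; C: 20.48.
Overall E[X²] = 0.33·23.77 + 0.17·7.22 + 0.5·20.48 = 19.3115.

19.3115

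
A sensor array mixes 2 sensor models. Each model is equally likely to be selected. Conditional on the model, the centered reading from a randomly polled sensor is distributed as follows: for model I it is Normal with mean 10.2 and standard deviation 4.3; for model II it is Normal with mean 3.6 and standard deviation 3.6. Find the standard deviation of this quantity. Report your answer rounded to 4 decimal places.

Per component, I: μ=10.2, E[X²]=122.53; II: μ=3.6, E[X²]=25.92.
E[X] = 0.5·10.2 + 0.5·3.6 = 6.9.
E[X²] = 0.5·122.53 + 0.5·25.92 = 74.225.
Var(X) = E[X²] − (E[X])² = 74.225 − 47.61 = 26.615.
SD(X) = √26.615 = 5.15897.

5.1590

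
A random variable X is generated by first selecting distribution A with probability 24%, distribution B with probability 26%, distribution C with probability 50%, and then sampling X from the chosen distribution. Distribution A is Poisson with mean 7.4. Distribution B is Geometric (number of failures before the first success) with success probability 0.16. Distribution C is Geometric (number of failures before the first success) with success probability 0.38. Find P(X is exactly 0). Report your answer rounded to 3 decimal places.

Conditional on each component, P(X = 0): A: 0.000611253; B: 0.16; C: 0.38.
By total probability, P(X = 0) = 0.24·0.000611253 + 0.26·0.16 + 0.5·0.38 = 0.231747.

0.232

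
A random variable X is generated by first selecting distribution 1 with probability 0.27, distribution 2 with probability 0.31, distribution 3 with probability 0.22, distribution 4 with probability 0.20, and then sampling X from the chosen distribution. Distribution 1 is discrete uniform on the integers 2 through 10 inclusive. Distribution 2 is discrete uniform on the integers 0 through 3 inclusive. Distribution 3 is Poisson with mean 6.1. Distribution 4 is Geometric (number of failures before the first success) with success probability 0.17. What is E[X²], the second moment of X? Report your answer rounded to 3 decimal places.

For each component E[X²] = Var + (mean)², giving 1: 42.6667; 2: 3.5; 3: 43.31; 4: 52.5571.
Overall E[X²] = 0.27·42.6667 + 0.31·3.5 + 0.22·43.31 + 0.2·52.5571 = 32.6446.

32.645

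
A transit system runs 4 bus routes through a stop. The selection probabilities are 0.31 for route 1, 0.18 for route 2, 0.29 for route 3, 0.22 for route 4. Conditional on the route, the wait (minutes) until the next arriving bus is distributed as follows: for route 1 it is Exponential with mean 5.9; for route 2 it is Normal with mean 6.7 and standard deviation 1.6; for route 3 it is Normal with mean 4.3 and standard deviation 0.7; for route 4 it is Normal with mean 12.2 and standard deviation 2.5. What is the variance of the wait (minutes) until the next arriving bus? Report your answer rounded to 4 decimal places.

Per component, 1: μ=5.9, E[X²]=69.62; 2: μ=6.7, E[X²]=47.45; 3: μ=4.3, E[X²]=18.98; 4: μ=12.2, E[X²]=155.09.
E[X] = 0.31·5.9 + 0.18·6.7 + 0.29·4.3 + 0.22·12.2 = 6.966.
E[X²] = 0.31·69.62 + 0.18·47.45 + 0.29·18.98 + 0.22·155.09 = 69.7472.
Var(X) = E[X²] − (E[X])² = 69.7472 − 48.5252 = 21.222.

21.2220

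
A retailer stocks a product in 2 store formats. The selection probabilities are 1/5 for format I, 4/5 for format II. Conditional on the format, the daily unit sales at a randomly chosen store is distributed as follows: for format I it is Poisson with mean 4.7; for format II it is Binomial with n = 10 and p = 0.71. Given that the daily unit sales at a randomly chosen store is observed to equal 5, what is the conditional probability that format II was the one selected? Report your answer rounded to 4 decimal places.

0.6821

Likelihoods P(X=5 | ·): I: 0.17383; II: 0.0932572.
Posterior ∝ prior × likelihood. Numerator for II: 0.8·0.0932572 = 0.0746057.
Normalizing constant: 0.2·0.17383 + 0.8·0.0932572 = 0.109372.
P(II | observation) = 0.0746057 / 0.109372 = 0.68213.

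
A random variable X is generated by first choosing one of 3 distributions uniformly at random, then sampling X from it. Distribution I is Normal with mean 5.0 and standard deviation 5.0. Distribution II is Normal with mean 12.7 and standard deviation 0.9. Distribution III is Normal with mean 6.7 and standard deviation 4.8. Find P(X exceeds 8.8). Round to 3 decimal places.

0.518

Conditional on each component, P(X > 8.8): I: 0.223627; II: 0.999993; III: 0.330874.
By total probability, P(X > 8.8) = 0.333333·0.223627 + 0.333333·0.999993 + 0.333333·0.330874 = 0.518165.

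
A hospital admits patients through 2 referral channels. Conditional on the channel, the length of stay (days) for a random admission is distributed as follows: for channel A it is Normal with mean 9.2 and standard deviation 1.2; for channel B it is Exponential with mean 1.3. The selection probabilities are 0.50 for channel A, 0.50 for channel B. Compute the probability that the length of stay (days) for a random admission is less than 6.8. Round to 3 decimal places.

0.509

Conditional on each channel, P(X < 6.8): A: 0.0227501; B: 0.994651.
By total probability, P(X < 6.8) = 0.5·0.0227501 + 0.5·0.994651 = 0.5087.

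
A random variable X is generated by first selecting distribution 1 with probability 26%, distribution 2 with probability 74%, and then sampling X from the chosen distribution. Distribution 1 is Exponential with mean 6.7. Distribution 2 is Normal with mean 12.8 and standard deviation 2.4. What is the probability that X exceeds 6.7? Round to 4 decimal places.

0.8316

Conditional on each component, P(X > 6.7): 1: 0.367879; 2: 0.994484.
By total probability, P(X > 6.7) = 0.26·0.367879 + 0.74·0.994484 = 0.831567.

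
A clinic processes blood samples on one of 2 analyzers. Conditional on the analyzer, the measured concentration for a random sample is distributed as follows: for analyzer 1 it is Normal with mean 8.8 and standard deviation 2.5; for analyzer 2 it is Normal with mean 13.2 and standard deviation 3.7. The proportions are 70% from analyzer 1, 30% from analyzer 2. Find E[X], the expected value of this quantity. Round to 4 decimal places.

Component means — 1: 8.8; 2: 13.2.
E[X] = 0.7·8.8 + 0.3·13.2 = 10.12.

10.1200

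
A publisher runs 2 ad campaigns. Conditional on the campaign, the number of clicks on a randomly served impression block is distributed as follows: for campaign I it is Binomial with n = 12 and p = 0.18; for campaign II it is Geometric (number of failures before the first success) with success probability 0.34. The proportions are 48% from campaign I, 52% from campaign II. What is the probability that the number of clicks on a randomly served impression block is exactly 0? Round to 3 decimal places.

0.221

Conditional on each campaign, P(X = 0): I: 0.0924201; II: 0.34.
By total probability, P(X = 0) = 0.48·0.0924201 + 0.52·0.34 = 0.221162.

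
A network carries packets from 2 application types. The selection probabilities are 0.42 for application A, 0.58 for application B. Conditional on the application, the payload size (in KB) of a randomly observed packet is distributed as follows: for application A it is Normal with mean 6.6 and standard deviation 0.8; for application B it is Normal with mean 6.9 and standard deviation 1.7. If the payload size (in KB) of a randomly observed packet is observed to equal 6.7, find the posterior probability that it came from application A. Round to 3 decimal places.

0.606

Likelihoods f(6.7 | ·): A: 0.494797; B: 0.233054.
Posterior ∝ prior × likelihood. Numerator for A: 0.42·0.494797 = 0.207815.
Normalizing constant: 0.42·0.494797 + 0.58·0.233054 = 0.342986.
P(A | observation) = 0.207815 / 0.342986 = 0.605899.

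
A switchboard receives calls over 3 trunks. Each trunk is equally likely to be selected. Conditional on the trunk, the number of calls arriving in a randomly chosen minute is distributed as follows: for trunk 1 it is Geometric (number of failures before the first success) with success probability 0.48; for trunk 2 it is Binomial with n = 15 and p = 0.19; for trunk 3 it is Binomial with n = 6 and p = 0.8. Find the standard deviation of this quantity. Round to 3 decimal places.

2.036

Per component, 1: μ=1.08333, E[X²]=3.43056; 2: μ=2.85, E[X²]=10.431; 3: μ=4.8, E[X²]=24.
E[X] = 0.333333·1.08333 + 0.333333·2.85 + 0.333333·4.8 = 2.91111.
E[X²] = 0.333333·3.43056 + 0.333333·10.431 + 0.333333·24 = 12.6205.
Var(X) = E[X²] − (E[X])² = 12.6205 − 8.47457 = 4.14595.
SD(X) = √4.14595 = 2.03616.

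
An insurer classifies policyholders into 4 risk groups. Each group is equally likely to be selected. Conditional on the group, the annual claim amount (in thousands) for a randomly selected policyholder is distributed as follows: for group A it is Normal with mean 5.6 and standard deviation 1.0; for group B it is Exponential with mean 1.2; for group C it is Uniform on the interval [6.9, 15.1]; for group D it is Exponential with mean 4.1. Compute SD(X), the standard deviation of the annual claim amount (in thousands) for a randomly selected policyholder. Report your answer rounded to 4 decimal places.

Per component, A: μ=5.6, E[X²]=32.36; B: μ=1.2, E[X²]=2.88; C: μ=11, E[X²]=126.603; D: μ=4.1, E[X²]=33.62.
E[X] = 0.25·5.6 + 0.25·1.2 + 0.25·11 + 0.25·4.1 = 5.475.
E[X²] = 0.25·32.36 + 0.25·2.88 + 0.25·126.603 + 0.25·33.62 = 48.8658.
Var(X) = E[X²] − (E[X])² = 48.8658 − 29.9756 = 18.8902.
SD(X) = √18.8902 = 4.34629.

4.3463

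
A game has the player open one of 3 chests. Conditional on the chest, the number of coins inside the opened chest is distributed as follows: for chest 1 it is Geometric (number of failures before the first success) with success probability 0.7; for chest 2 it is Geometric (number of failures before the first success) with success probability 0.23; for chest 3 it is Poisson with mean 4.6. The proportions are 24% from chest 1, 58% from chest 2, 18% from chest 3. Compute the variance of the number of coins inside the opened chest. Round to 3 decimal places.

Per component, 1: μ=0.428571, E[X²]=0.795918; 2: μ=3.34783, E[X²]=25.7637; 3: μ=4.6, E[X²]=25.76.
E[X] = 0.24·0.428571 + 0.58·3.34783 + 0.18·4.6 = 2.8726.
E[X²] = 0.24·0.795918 + 0.58·25.7637 + 0.18·25.76 = 19.7708.
Var(X) = E[X²] − (E[X])² = 19.7708 − 8.25181 = 11.519.

11.519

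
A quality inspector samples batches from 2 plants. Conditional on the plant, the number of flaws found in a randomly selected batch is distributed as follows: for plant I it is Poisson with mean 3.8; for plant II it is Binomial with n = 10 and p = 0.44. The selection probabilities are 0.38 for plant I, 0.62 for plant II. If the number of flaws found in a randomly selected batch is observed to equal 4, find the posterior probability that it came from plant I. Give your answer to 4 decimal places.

0.3292

Likelihoods P(X=4 | ·): I: 0.194359; II: 0.242749.
Posterior ∝ prior × likelihood. Numerator for I: 0.38·0.194359 = 0.0738563.
Normalizing constant: 0.38·0.194359 + 0.62·0.242749 = 0.224361.
P(I | observation) = 0.0738563 / 0.224361 = 0.329185.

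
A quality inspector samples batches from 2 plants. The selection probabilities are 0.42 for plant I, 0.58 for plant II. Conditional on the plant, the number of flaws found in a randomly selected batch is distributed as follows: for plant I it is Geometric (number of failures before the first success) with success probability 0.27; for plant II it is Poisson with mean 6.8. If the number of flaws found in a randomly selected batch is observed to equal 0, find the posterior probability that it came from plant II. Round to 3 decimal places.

Likelihoods P(X=0 | ·): I: 0.27; II: 0.00111378.
Posterior ∝ prior × likelihood. Numerator for II: 0.58·0.00111378 = 0.00064599.
Normalizing constant: 0.42·0.27 + 0.58·0.00111378 = 0.114046.
P(II | observation) = 0.00064599 / 0.114046 = 0.00566429.

0.006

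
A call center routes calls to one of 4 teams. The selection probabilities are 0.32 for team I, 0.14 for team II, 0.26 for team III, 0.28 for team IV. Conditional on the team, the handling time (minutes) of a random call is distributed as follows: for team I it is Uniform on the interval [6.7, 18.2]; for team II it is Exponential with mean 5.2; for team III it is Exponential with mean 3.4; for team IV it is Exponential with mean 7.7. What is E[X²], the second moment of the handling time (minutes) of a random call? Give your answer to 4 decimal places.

For each component E[X²] = Var + (mean)², giving I: 166.023; II: 54.08; III: 23.12; IV: 118.58.
Overall E[X²] = 0.32·166.023 + 0.14·54.08 + 0.26·23.12 + 0.28·118.58 = 99.9123.

99.9123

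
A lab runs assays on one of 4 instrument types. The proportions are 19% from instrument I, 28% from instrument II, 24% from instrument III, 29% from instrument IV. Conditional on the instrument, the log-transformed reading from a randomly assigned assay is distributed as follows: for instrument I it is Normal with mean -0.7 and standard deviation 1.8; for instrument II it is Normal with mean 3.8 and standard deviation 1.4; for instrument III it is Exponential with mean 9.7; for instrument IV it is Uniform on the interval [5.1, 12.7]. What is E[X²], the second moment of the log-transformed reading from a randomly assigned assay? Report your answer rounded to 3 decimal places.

74.831

For each component E[X²] = Var + (mean)², giving I: 3.73; II: 16.4; III: 188.18; IV: 84.0233.
Overall E[X²] = 0.19·3.73 + 0.28·16.4 + 0.24·188.18 + 0.29·84.0233 = 74.8307.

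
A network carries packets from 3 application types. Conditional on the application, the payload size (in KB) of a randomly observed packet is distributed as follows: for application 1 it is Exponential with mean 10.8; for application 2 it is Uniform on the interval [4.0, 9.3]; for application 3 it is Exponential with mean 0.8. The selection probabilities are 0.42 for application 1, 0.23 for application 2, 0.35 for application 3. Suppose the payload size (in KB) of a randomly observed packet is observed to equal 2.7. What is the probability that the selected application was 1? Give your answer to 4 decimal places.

0.6692

Likelihoods f(2.7 | ·): 1: 0.0721112; 2: 0; 3: 0.0427726.
Posterior ∝ prior × likelihood. Numerator for 1: 0.42·0.0721112 = 0.0302867.
Normalizing constant: 0.42·0.0721112 + 0.23·0 + 0.35·0.0427726 = 0.0452571.
P(1 | observation) = 0.0302867 / 0.0452571 = 0.669214.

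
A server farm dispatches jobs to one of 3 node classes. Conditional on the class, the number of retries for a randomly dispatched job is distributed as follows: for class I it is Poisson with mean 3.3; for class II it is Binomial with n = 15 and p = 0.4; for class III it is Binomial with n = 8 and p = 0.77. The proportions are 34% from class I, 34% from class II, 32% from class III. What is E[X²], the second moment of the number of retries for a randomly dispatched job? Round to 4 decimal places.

For each component E[X²] = Var + (mean)², giving I: 14.19; II: 39.6; III: 39.3624.
Overall E[X²] = 0.34·14.19 + 0.34·39.6 + 0.32·39.3624 = 30.8846.

30.8846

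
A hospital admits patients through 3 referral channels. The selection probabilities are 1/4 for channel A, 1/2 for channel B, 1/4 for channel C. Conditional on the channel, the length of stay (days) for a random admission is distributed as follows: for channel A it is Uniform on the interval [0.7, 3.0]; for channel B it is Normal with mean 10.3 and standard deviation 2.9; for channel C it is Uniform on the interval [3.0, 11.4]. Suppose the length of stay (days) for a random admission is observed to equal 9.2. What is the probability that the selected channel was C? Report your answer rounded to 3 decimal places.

0.317

Likelihoods f(9.2 | ·): A: 0; B: 0.128018; C: 0.119048.
Posterior ∝ prior × likelihood. Numerator for C: 0.25·0.119048 = 0.0297619.
Normalizing constant: 0.25·0 + 0.5·0.128018 + 0.25·0.119048 = 0.0937707.
P(C | observation) = 0.0297619 / 0.0937707 = 0.31739.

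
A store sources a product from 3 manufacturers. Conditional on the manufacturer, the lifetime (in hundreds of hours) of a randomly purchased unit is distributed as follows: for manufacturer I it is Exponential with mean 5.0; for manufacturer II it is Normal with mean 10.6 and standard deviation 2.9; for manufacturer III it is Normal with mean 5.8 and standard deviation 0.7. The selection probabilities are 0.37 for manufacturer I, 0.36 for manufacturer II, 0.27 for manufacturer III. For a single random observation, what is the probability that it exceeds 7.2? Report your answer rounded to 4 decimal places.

0.4104

Conditional on each manufacturer, P(X > 7.2): I: 0.236928; II: 0.879485; III: 0.0227501.
By total probability, P(X > 7.2) = 0.37·0.236928 + 0.36·0.879485 + 0.27·0.0227501 = 0.41042.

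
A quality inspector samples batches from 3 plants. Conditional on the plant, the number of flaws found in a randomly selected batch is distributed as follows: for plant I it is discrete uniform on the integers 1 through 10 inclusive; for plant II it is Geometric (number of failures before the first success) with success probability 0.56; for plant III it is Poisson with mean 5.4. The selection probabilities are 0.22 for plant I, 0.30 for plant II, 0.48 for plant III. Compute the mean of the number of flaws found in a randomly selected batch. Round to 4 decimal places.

4.0377

Component means — I: 5.5; II: 0.785714; III: 5.4.
E[X] = 0.22·5.5 + 0.3·0.785714 + 0.48·5.4 = 4.03771.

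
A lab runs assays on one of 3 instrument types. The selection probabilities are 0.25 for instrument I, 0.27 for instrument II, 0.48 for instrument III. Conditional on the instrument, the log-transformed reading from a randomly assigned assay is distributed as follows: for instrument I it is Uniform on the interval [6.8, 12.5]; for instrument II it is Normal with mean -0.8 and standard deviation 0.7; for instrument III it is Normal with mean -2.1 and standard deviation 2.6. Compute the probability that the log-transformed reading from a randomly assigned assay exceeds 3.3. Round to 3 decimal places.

0.259

Conditional on each instrument, P(X > 3.3): I: 1; II: 2.35449e-09; III: 0.0189043.
By total probability, P(X > 3.3) = 0.25·1 + 0.27·2.35449e-09 + 0.48·0.0189043 = 0.259074.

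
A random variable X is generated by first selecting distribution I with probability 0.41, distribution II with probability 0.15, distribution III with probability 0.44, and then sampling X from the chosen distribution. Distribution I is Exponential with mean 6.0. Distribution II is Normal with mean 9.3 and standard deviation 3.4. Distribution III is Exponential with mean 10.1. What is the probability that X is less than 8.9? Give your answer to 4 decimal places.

0.6427

Conditional on each component, P(X < 8.9): I: 0.77312; II: 0.453174; III: 0.58571.
By total probability, P(X < 8.9) = 0.41·0.77312 + 0.15·0.453174 + 0.44·0.58571 = 0.642667.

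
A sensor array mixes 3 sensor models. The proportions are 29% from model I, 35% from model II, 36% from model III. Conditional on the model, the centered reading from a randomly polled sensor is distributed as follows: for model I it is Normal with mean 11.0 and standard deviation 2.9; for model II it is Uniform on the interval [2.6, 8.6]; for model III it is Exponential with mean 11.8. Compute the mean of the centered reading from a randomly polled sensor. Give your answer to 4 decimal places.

Component means — I: 11; II: 5.6; III: 11.8.
E[X] = 0.29·11 + 0.35·5.6 + 0.36·11.8 = 9.398.

9.3980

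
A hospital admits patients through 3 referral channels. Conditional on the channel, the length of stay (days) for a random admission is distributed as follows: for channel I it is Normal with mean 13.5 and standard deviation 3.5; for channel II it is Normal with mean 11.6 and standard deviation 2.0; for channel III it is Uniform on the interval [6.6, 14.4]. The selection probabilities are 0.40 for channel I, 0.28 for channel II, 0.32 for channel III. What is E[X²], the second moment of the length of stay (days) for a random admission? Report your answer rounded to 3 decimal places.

For each component E[X²] = Var + (mean)², giving I: 194.5; II: 138.56; III: 115.32.
Overall E[X²] = 0.4·194.5 + 0.28·138.56 + 0.32·115.32 = 153.499.

153.499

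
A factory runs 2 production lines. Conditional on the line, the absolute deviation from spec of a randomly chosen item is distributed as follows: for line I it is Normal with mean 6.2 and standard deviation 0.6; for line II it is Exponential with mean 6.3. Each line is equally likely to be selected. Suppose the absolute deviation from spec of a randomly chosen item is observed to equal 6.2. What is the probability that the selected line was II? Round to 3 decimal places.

Likelihoods f(6.2 | ·): I: 0.664904; II: 0.0593278.
Posterior ∝ prior × likelihood. Numerator for II: 0.5·0.0593278 = 0.0296639.
Normalizing constant: 0.5·0.664904 + 0.5·0.0593278 = 0.362116.
P(II | observation) = 0.0296639 / 0.362116 = 0.0819183.

0.082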